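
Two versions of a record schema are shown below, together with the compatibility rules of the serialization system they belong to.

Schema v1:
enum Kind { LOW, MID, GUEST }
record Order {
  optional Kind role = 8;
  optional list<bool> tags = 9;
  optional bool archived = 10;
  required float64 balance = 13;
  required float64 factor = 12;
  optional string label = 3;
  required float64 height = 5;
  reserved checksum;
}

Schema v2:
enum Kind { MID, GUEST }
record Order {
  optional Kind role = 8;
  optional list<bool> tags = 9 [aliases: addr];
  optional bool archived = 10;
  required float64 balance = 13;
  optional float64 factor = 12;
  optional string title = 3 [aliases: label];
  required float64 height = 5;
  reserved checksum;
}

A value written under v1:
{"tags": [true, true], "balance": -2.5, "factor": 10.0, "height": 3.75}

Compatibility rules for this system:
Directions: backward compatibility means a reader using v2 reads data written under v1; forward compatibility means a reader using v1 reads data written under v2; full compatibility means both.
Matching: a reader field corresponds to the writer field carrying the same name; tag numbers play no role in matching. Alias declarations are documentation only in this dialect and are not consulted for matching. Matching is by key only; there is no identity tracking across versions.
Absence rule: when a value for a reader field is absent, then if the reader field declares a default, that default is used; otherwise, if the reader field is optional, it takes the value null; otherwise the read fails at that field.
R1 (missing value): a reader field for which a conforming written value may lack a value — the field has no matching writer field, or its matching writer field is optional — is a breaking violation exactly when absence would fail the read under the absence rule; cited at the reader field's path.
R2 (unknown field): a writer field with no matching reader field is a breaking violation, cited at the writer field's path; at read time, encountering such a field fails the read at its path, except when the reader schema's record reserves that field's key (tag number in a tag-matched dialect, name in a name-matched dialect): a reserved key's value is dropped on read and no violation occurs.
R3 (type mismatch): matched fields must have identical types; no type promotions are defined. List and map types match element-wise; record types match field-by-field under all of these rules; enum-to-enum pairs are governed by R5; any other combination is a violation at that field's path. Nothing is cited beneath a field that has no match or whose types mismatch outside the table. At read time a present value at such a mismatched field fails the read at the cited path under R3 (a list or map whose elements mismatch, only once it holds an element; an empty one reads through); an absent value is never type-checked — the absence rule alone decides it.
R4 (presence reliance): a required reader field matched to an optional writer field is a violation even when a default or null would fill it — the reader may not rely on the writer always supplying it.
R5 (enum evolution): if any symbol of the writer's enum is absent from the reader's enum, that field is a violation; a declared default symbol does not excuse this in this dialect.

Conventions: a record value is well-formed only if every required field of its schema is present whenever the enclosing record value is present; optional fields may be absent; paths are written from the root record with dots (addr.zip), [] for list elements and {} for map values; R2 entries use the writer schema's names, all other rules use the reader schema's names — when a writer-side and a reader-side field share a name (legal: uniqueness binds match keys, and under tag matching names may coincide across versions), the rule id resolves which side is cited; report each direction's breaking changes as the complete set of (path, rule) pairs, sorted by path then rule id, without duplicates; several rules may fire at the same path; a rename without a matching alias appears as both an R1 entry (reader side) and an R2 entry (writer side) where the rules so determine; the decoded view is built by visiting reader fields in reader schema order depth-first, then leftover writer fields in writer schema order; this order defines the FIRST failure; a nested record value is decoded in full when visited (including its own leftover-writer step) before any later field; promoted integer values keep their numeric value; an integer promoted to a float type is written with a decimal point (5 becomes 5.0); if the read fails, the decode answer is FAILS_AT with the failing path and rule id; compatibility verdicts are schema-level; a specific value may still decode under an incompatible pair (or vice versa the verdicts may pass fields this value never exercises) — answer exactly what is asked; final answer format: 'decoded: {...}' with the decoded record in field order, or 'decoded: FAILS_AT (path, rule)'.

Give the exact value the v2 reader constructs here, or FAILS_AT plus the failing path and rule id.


decoded: {"role": null, "tags": [true, true], "archived": null, "balance": -2.5, "factor": 10.0, "title": null, "height": 3.75}

arrows below run writer -> reader for Order
decode walk for Order under reader schema v2:
  role := null (not supplied -> null)
  tags := [true, true]
  archived := null (not supplied -> null)
  balance := -2.5
  factor := 10.0
  title := null (not supplied -> null)
  height := 3.75
  => decoded: {"role": null, "tags": [true, true], "archived": null, "balance": -2.5, "factor": 10.0, "title": null, "height": 3.75}
the other Order changes do not affect what is asked:
  field factor in record Order: required changed to optional -> a verdict-level change on Order — the shown value reads the same
  enum Kind (field role in record Order): symbol LOW removed -> a verdict-level change on Order — the shown value reads the same


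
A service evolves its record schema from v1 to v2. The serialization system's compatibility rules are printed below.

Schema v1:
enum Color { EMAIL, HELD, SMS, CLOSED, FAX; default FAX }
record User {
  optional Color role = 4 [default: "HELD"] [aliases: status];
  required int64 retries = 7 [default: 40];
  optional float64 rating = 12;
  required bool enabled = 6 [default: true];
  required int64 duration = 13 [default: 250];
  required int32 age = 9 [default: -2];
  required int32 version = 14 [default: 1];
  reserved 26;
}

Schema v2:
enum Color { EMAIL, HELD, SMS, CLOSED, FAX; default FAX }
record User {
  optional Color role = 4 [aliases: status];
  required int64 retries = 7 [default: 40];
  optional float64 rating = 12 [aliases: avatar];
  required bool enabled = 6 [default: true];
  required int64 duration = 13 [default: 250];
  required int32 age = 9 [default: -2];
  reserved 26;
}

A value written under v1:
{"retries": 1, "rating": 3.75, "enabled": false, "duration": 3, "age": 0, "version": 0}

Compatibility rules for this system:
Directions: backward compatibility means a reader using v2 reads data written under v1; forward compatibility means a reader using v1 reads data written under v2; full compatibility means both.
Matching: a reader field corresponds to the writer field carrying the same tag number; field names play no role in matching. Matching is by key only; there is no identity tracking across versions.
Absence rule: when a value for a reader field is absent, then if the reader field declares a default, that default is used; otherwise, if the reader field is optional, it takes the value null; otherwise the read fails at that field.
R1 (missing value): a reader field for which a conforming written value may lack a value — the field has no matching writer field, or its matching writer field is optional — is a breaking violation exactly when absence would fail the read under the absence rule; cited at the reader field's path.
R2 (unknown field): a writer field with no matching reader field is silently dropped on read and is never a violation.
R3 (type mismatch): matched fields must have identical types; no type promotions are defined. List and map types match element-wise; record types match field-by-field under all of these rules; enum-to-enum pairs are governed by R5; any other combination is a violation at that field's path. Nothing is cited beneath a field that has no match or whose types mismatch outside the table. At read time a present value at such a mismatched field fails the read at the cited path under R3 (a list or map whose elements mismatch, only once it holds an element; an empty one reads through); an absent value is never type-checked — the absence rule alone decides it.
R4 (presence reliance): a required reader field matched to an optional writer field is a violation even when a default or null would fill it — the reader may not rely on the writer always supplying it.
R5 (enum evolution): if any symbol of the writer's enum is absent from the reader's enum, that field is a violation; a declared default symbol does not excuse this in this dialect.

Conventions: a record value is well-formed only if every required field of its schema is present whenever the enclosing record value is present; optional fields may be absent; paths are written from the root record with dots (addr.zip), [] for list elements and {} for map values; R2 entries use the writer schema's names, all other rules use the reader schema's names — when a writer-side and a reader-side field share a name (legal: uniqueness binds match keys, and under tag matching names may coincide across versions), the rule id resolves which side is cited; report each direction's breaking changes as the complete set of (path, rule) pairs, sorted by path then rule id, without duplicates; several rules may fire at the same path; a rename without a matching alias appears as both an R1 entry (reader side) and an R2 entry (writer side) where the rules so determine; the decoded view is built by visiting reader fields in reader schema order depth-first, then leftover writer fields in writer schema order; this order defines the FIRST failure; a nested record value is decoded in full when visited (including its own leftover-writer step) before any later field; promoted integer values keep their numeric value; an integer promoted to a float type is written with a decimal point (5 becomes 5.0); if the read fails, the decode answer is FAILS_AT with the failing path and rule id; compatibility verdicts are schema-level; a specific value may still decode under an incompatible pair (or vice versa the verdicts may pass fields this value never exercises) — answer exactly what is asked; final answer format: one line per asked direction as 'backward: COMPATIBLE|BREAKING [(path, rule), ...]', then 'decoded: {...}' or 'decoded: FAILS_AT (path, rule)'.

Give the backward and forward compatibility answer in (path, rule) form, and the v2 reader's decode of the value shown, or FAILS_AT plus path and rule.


each type pair in User: writer, then reader
backward analysis of User with v2 as reader and v1 as writer:
  role <- role (Color -> Color, writer optional)
  retries <- retries (int64 -> int64, writer required)
  rating <- rating (float64 -> float64, writer optional)
  enabled <- enabled (bool -> bool, writer required)
  duration <- duration (int64 -> int64, writer required)
  age <- age (int32 -> int32, writer required)
  version (writer side), unknown to reader
  => backward: COMPATIBLE
forward analysis of User with v1 as reader and v2 as writer:
  role <- role (Color -> Color, writer optional)
  retries <- retries (int64 -> int64, writer required)
  rating <- rating (float64 -> float64, writer optional)
  enabled <- enabled (bool -> bool, writer required)
  duration <- duration (int64 -> int64, writer required)
  age <- age (int32 -> int32, writer required)
  no writer field matches reader version
  => forward: COMPATIBLE
decode walk for User under reader schema v2:
  role := null (absent, optional -> null)
  retries := 1
  rating := 3.75
  enabled := false
  duration := 3
  age := 0
  writer version: unknown -> dropped
  => decoded: {"role": null, "retries": 1, "rating": 3.75, "enabled": false, "duration": 3, "age": 0}

backward: COMPATIBLE []; forward: COMPATIBLE []; decoded: {"role": null, "retries": 1, "rating": 3.75, "enabled": false, "duration": 3, "age": 0}


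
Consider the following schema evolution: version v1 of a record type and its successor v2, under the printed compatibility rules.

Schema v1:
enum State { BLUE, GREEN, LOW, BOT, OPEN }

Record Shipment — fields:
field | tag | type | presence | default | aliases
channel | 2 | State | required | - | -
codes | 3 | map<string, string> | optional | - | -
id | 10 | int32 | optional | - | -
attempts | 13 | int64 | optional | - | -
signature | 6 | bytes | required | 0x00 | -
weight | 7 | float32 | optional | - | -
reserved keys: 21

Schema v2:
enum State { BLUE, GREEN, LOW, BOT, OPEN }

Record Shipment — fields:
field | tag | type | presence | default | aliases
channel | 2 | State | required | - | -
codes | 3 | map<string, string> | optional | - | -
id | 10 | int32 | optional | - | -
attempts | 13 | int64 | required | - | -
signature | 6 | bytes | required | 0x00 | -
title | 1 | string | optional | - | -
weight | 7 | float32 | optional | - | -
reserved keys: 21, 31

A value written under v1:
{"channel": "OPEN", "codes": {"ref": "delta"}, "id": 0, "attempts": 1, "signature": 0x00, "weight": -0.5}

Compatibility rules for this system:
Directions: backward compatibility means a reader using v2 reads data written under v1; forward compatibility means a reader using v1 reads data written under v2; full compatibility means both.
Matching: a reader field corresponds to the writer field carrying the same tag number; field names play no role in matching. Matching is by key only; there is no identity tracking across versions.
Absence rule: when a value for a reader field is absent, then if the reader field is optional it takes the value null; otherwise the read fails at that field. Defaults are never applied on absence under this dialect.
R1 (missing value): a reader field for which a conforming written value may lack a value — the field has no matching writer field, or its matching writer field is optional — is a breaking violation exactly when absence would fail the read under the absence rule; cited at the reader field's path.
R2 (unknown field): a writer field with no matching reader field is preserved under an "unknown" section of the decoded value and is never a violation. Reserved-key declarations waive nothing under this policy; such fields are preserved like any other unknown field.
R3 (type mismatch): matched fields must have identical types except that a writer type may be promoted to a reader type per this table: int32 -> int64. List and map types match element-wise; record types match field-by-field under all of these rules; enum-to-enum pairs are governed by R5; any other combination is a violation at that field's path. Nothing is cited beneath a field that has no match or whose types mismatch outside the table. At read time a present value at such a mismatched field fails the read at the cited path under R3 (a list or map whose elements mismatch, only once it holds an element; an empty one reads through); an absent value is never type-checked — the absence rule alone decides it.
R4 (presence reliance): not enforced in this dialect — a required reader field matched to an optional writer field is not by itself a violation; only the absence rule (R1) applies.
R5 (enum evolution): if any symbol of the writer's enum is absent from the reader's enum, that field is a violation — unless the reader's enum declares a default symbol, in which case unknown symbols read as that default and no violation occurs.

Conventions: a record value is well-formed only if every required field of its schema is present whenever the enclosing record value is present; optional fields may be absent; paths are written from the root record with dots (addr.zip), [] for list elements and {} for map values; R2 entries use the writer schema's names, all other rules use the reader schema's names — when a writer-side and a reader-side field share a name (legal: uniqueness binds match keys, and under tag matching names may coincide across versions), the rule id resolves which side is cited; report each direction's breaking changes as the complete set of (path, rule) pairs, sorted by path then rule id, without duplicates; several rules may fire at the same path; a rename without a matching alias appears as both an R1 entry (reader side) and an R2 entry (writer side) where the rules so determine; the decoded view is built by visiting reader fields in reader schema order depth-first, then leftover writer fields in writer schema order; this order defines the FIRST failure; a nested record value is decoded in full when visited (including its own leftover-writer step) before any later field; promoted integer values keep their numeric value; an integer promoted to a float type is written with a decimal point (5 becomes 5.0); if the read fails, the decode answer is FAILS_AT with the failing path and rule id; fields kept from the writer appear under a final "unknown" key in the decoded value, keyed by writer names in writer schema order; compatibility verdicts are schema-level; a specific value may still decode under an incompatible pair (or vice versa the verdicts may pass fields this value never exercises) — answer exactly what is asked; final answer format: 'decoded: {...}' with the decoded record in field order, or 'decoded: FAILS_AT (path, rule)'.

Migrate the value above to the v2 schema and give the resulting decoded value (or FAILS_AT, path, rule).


in Shipment below, arrows point writer -> reader
migrating the Shipment value to v2:
  channel := "OPEN"
  codes := {"ref": "delta"}
  id := 0
  attempts := 1
  signature := 0x00
  title := null (not supplied -> null)
  weight := -0.5
  => decoded: {"channel": "OPEN", "codes": {"ref": "delta"}, "id": 0, "attempts": 1, "signature": 0x00, "title": null, "weight": -0.5}
remaining Shipment differences; none change what is asked:
  field attempts in record Shipment: optional changed to required -> matters for Shipment compatibility verdicts, not for this value's decode

decoded: {"channel": "OPEN", "codes": {"ref": "delta"}, "id": 0, "attempts": 1, "signature": 0x00, "title": null, "weight": -0.5}


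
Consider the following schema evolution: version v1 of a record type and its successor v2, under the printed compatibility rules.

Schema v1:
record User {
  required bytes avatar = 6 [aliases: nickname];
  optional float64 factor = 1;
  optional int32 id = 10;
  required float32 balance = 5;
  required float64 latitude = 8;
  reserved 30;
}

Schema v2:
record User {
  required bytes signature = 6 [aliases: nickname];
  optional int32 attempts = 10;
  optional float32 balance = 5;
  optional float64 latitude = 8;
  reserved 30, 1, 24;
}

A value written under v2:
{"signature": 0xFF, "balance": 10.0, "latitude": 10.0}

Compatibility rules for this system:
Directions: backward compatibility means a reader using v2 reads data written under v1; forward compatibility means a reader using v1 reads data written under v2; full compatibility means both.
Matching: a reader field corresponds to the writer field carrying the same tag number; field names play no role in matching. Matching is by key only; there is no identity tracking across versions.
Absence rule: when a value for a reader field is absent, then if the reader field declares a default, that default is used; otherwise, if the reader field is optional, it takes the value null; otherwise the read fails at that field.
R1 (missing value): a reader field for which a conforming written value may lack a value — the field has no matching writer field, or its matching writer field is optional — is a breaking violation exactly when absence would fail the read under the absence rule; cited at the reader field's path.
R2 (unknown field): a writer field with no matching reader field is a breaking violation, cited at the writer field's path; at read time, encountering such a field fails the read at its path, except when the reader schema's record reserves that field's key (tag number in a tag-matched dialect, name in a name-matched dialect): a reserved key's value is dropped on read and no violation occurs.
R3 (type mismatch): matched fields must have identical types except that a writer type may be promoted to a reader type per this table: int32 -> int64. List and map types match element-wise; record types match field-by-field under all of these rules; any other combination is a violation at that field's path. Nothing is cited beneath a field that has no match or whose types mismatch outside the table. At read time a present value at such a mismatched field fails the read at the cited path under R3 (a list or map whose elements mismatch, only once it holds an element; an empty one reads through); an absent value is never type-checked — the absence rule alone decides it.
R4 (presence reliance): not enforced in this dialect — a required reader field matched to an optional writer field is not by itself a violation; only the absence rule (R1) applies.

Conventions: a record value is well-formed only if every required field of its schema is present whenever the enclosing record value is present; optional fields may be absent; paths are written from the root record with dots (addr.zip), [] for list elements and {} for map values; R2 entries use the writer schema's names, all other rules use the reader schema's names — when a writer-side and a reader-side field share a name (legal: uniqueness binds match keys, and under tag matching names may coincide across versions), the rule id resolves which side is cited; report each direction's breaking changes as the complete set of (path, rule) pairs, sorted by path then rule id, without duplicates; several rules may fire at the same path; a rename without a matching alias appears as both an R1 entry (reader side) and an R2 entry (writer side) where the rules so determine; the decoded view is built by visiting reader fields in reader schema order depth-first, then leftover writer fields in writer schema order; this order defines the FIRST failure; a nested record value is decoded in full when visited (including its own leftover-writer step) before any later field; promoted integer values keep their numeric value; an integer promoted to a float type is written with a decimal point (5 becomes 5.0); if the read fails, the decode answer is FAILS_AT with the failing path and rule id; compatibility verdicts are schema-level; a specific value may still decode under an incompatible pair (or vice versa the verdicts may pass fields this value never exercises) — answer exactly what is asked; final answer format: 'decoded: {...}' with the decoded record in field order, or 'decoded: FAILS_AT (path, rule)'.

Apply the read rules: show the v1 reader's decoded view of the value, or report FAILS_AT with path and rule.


decoded: {"avatar": 0xFF, "factor": null, "id": null, "balance": 10.0, "latitude": 10.0}

in User below, arrows point writer -> reader
decode (reader v1):
  avatar := 0xFF (from writer signature)
  factor := null (absent, optional -> null)
  id := null (absent, optional -> null)
  balance := 10.0
  latitude := 10.0
  => decoded: {"avatar": 0xFF, "factor": null, "id": null, "balance": 10.0, "latitude": 10.0}
diffs on User not affecting the asked answer:
  removed field factor from record User (its key 1 joins the reserved list) -> triggers nothing under the printed rules; the User answer is the same either way
  field latitude in record User: required changed to optional -> affects the rule determinations only; this particular User value decodes identically
  renamed field avatar to signature in record User -> triggers nothing under the printed rules; the User answer is the same either way
  field balance in record User: required changed to optional -> affects the rule determinations only; this particular User value decodes identically
  renamed field id to attempts in record User -> triggers nothing under the printed rules; the User answer is the same either way


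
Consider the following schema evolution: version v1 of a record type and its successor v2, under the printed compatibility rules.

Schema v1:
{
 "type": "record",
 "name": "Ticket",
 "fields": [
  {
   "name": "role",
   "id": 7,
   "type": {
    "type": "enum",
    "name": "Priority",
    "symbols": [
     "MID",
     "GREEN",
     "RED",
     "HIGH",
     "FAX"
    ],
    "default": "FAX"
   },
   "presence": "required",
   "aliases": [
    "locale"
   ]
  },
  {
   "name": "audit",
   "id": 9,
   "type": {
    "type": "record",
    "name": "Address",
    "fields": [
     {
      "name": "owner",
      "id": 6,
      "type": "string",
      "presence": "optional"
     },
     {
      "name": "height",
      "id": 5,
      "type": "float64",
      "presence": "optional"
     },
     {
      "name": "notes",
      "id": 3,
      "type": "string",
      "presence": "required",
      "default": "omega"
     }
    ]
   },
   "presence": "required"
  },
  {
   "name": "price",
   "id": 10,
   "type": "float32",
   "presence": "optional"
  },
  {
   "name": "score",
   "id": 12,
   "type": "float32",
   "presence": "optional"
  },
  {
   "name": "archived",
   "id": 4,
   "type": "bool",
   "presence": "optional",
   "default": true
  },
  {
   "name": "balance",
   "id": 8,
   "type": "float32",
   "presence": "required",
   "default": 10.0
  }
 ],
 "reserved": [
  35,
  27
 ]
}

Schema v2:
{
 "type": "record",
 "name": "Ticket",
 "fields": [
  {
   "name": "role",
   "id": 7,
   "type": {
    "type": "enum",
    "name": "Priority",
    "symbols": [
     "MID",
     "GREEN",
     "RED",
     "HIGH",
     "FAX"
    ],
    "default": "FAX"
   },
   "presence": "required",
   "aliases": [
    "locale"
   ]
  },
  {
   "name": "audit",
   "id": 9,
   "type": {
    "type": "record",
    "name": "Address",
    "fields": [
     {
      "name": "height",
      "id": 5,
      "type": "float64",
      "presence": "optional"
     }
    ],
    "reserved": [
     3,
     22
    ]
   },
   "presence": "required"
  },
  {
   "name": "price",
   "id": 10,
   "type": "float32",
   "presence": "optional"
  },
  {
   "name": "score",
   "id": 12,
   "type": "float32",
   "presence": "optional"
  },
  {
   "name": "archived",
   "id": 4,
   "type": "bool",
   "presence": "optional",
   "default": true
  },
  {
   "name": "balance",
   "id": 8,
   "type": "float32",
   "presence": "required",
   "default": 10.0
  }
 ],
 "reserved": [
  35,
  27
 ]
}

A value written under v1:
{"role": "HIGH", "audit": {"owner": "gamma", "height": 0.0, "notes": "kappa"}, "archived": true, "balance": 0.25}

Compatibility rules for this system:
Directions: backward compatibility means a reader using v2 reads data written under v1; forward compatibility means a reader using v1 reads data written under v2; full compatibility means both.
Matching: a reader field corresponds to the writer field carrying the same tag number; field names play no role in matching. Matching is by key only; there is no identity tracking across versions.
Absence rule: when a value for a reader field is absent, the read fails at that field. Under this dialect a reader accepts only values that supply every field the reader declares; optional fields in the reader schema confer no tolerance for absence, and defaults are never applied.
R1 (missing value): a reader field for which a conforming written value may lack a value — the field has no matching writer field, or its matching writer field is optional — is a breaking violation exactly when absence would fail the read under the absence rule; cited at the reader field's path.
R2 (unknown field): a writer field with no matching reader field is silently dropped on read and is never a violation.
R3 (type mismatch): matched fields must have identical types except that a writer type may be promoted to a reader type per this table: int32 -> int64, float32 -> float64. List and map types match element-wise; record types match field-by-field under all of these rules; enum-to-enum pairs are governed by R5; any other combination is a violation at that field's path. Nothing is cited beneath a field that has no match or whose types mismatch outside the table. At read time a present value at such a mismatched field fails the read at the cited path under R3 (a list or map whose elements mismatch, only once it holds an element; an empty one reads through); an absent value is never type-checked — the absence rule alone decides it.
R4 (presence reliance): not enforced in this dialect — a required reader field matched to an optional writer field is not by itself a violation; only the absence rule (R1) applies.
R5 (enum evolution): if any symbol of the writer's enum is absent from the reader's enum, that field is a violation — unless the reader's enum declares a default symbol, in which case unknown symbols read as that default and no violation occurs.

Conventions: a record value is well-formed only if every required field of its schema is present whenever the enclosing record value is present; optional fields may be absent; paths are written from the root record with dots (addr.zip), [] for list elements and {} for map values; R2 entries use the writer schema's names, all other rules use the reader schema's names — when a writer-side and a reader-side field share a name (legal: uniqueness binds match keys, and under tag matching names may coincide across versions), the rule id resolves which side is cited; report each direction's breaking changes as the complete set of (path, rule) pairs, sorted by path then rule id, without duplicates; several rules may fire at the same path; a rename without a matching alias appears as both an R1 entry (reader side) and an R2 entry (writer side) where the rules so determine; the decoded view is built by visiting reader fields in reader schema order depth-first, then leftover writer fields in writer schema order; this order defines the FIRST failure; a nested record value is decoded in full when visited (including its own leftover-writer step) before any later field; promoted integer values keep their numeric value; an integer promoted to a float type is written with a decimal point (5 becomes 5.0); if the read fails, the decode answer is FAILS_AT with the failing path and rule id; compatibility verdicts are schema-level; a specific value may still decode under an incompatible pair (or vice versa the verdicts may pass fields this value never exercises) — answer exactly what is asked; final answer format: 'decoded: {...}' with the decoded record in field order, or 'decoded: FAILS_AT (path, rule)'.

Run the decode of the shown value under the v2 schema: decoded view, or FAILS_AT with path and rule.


decoded: FAILS_AT (price, R1)

arrows below run writer -> reader for Ticket
migrating the Ticket value to v2:
  role := "HIGH"
  audit.height := 0.0
  writer audit.owner: unmatched, discarded
  writer audit.notes: unmatched, discarded
  read fails at price under R1 (no fill)
  => FAILS_AT (price, R1)
checking off the Ticket differences that do not matter here:
  removed field notes from record Address (its key 3 joins the reserved list) -> matters for Ticket compatibility verdicts, not for this value's decode
  removed field owner from record Address -> matters for Ticket compatibility verdicts, not for this value's decode


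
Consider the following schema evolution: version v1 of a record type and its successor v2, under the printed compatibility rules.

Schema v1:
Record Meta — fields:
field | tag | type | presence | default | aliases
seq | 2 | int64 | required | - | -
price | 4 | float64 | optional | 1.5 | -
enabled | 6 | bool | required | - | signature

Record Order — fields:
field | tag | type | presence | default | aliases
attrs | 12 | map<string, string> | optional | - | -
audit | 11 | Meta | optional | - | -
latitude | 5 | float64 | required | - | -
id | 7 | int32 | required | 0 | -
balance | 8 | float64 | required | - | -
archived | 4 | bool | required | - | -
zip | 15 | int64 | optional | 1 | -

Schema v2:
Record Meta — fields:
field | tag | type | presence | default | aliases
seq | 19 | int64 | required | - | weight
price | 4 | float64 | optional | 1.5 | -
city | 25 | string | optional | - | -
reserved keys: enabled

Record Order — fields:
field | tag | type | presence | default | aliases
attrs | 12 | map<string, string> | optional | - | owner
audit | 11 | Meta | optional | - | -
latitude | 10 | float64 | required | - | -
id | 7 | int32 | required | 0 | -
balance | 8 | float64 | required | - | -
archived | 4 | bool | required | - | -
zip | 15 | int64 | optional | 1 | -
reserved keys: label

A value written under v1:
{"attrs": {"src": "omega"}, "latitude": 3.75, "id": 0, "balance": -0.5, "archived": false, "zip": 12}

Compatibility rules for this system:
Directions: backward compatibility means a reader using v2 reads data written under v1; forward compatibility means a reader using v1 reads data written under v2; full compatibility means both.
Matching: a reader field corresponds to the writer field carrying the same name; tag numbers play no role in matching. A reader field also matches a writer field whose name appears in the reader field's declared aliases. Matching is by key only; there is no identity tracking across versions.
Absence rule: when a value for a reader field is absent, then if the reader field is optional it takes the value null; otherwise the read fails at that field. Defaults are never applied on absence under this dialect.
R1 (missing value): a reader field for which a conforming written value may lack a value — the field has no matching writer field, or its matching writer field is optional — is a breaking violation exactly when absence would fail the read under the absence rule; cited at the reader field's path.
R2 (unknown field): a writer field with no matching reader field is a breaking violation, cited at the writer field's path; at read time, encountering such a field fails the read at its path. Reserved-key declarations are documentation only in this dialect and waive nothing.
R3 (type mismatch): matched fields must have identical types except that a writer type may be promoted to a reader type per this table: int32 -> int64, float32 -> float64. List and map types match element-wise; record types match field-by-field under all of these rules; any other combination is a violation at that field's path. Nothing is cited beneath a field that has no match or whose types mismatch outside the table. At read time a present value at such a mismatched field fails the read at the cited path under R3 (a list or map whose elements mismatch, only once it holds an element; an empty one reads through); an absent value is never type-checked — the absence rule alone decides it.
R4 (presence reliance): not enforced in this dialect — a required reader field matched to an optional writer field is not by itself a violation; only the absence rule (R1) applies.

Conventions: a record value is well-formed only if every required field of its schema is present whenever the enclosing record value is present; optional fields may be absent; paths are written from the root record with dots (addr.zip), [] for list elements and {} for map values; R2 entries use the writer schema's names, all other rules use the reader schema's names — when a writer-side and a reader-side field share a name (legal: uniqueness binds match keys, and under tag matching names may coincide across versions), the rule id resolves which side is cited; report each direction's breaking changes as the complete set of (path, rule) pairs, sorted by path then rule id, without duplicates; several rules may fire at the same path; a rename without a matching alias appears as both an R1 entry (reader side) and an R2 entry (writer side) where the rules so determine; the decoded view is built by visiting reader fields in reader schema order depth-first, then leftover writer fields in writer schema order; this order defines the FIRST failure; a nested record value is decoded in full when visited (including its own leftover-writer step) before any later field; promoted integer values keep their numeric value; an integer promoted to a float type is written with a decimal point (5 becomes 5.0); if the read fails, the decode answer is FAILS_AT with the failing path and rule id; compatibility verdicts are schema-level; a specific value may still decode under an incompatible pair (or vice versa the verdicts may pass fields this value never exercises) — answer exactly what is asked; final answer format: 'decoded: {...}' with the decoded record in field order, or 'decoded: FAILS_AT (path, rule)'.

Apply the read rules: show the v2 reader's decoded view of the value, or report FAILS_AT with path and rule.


decoded: {"attrs": {"src": "omega"}, "audit": null, "latitude": 3.75, "id": 0, "balance": -0.5, "archived": false, "zip": 12}

each type pair in Order: writer, then reader
decoding the Order value with the v2 reader:
  attrs := {"src": "omega"}
  audit := null (not supplied -> null)
  latitude := 3.75
  id := 0
  balance := -0.5
  archived := false
  zip := 12
  => decoded: {"attrs": {"src": "omega"}, "audit": null, "latitude": 3.75, "id": 0, "balance": -0.5, "archived": false, "zip": 12}
the other Order changes do not affect what is asked:
  field latitude in record Order: tag 5 changed to 10 -> triggers nothing under the printed rules; the Order answer is the same either way
  field seq in record Meta: tag 2 changed to 19 -> triggers nothing under the printed rules; the Order answer is the same either way
  removed field enabled from record Meta (its key "enabled" joins the reserved list) -> shifts the Order verdicts, not this decode
  added field city to record Meta: optional string, tag 25 (in v2 it sits last) -> shifts the Order verdicts, not this decode


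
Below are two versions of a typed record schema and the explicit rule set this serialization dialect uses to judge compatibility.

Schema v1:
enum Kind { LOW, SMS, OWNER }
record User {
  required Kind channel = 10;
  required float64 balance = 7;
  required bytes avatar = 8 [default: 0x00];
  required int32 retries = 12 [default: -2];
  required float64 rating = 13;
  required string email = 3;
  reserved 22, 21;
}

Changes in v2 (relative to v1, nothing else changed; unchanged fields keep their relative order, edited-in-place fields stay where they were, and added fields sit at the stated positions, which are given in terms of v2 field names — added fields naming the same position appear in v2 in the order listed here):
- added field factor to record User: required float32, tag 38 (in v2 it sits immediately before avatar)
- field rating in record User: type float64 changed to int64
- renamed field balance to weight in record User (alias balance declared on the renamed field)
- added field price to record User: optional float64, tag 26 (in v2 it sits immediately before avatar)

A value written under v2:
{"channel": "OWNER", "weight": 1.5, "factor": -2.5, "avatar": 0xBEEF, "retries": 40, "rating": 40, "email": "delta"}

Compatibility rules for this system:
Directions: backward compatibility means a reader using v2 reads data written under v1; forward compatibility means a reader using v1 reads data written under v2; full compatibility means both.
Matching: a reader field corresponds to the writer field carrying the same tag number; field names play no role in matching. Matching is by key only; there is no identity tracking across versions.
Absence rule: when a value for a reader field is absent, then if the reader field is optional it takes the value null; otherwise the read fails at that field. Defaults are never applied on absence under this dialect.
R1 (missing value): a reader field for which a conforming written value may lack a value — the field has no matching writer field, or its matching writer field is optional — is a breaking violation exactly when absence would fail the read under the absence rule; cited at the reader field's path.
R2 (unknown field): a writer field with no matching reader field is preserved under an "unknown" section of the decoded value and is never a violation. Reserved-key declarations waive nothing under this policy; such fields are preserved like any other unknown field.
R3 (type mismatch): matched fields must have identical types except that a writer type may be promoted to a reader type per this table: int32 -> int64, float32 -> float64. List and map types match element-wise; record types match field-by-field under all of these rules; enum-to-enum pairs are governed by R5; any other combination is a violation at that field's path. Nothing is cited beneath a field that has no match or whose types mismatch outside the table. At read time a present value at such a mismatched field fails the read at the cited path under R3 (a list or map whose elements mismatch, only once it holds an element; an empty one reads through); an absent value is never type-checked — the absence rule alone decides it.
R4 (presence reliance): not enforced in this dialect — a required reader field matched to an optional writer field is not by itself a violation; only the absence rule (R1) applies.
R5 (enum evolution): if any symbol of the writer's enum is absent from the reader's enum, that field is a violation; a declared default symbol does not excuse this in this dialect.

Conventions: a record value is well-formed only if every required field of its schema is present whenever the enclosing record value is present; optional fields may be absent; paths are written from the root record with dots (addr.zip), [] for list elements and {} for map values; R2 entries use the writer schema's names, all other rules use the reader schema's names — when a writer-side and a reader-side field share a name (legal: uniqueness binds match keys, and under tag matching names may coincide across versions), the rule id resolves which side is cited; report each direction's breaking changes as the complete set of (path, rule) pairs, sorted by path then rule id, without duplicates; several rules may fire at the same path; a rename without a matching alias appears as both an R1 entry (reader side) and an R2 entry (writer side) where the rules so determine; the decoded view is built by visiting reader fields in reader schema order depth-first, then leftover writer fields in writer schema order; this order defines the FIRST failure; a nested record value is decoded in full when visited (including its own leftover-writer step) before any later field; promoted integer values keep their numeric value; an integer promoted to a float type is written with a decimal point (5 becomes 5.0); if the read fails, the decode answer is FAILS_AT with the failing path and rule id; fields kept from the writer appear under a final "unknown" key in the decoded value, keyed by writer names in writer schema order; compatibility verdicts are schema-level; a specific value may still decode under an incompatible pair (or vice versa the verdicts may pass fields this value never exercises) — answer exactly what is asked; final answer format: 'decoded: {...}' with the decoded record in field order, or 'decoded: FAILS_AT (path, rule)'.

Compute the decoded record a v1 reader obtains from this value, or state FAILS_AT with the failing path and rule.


decoded: FAILS_AT (rating, R3)

in User below, arrows point writer -> reader
decode (reader v1):
  channel := "OWNER"
  balance := 1.5 (from writer weight)
  avatar := 0xBEEF
  retries := 40
  read fails at rating under R3
  => FAILS_AT (rating, R3)
checking off the User differences that do not matter here:
  added field factor to record User: required float32, tag 38 (in v2 it sits immediately before avatar) -> schema-level compatibility only; this User value's decode is unchanged
  renamed field balance to weight in record User (alias balance declared on the renamed field) -> no rule fires on it and the decoded User view is identical with or without it
  added field price to record User: optional float64, tag 26 (in v2 it sits immediately before avatar) -> no rule fires on it and the decoded User view is identical with or without it
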